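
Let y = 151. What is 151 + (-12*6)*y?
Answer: -10721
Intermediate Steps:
151 + (-12*6)*y = 151 - 12*6*151 = 151 - 72*151 = 151 - 10872 = -10721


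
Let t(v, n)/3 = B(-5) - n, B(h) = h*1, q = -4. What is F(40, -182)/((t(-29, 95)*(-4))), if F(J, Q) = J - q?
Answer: 11/300 ≈ 0.036667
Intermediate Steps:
B(h) = h
F(J, Q) = 4 + J (F(J, Q) = J - 1*(-4) = J + 4 = 4 + J)
t(v, n) = -15 - 3*n (t(v, n) = 3*(-5 - n) = -15 - 3*n)
F(40, -182)/((t(-29, 95)*(-4))) = (4 + 40)/(((-15 - 3*95)*(-4))) = 44/(((-15 - 285)*(-4))) = 44/((-300*(-4))) = 44/1200 = 44*(1/1200) = 11/300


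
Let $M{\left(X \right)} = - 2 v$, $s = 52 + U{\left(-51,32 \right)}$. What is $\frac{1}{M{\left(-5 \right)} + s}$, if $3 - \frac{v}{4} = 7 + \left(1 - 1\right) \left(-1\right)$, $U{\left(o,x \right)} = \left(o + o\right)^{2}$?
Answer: $\frac{1}{10488} \approx 9.5347 \cdot 10^{-5}$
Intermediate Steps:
$U{\left(o,x \right)} = 4 o^{2}$ ($U{\left(o,x \right)} = \left(2 o\right)^{2} = 4 o^{2}$)
$v = -16$ ($v = 12 - 4 \left(7 + \left(1 - 1\right) \left(-1\right)\right) = 12 - 4 \left(7 + 0 \left(-1\right)\right) = 12 - 4 \left(7 + 0\right) = 12 - 28 = -16$)
$s = 10456$ ($s = 52 + 4 \left(-51\right)^{2} = 52 + 4 \cdot 2601 = 52 + 10404 = 10456$)
$M{\left(X \right)} = 32$ ($M{\left(X \right)} = \left(-2\right) \left(-16\right) = 32$)
$\frac{1}{M{\left(-5 \right)} + s} = \frac{1}{32 + 10456} = \frac{1}{10488}$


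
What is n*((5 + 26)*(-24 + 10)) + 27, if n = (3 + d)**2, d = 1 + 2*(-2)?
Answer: 27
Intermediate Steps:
d = -3 (d = 1 - 4 = -3)
n = 0 (n = (3 - 3)**2 = 0**2 = 0)
n*((5 + 26)*(-24 + 10)) + 27 = 0*((5 + 26)*(-24 + 10)) + 27 = 0*(31*(-14)) + 27 = 0*(-434) + 27 = 0 + 27 = 27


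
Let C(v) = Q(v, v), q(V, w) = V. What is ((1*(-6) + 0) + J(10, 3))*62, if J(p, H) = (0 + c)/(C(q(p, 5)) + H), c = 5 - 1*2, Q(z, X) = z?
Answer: -4650/13 ≈ -357.69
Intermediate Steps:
c = 3 (c = 5 - 2 = 3)
C(v) = v
J(p, H) = 3/(H + p) (J(p, H) = (0 + 3)/(p + H) = 3/(H + p))
((1*(-6) + 0) + J(10, 3))*62 = ((1*(-6) + 0) + 3/(3 + 10))*62 = ((-6 + 0) + 3/13)*62 = (-6 + 3*(1/13))*62 = (-6 + 3/13)*62 = -75/13*62 = -4650/13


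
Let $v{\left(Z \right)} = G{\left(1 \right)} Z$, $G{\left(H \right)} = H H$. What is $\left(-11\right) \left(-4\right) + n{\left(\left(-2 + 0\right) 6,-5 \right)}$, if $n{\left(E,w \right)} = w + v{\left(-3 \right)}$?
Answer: $36$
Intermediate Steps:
$G{\left(H \right)} = H^{2}$
$v{\left(Z \right)} = Z$ ($v{\left(Z \right)} = 1^{2} Z = 1 Z = Z$)
$n{\left(E,w \right)} = -3 + w$ ($n{\left(E,w \right)} = w - 3 = -3 + w$)
$\left(-11\right) \left(-4\right) + n{\left(\left(-2 + 0\right) 6,-5 \right)} = \left(-11\right) \left(-4\right) - 8 = 44 - 8 = 36$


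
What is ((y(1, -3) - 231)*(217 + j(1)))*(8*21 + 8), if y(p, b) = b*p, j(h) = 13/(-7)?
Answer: -62023104/7 ≈ -8.8604e+6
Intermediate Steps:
j(h) = -13/7 (j(h) = 13*(-⅐) = -13/7)
((y(1, -3) - 231)*(217 + j(1)))*(8*21 + 8) = ((-3*1 - 231)*(217 - 13/7))*(8*21 + 8) = ((-3 - 231)*(1506/7))*(168 + 8) = -234*1506/7*176 = -352404/7*176 = -62023104/7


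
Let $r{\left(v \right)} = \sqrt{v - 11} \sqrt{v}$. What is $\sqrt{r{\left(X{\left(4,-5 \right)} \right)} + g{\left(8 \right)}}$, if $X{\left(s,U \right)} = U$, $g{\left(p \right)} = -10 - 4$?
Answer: $\sqrt{-14 - 4 \sqrt{5}} \approx 4.79 i$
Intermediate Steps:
$g{\left(p \right)} = -14$ ($g{\left(p \right)} = -10 - 4 = -14$)
$r{\left(v \right)} = \sqrt{v} \sqrt{-11 + v}$ ($r{\left(v \right)} = \sqrt{-11 + v} \sqrt{v} = \sqrt{v} \sqrt{-11 + v}$)
$\sqrt{r{\left(X{\left(4,-5 \right)} \right)} + g{\left(8 \right)}} = \sqrt{\sqrt{-5} \sqrt{-11 - 5} - 14} = \sqrt{i \sqrt{5} \sqrt{-16} - 14} = \sqrt{i \sqrt{5} \cdot 4 i - 14} = \sqrt{- 4 \sqrt{5} - 14} = \sqrt{-14 - 4 \sqrt{5}}$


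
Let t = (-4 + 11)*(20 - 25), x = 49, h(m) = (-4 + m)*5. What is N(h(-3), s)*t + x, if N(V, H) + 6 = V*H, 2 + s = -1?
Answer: -3416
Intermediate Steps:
h(m) = -20 + 5*m
s = -3 (s = -2 - 1 = -3)
t = -35 (t = 7*(-5) = -35)
N(V, H) = -6 + H*V (N(V, H) = -6 + V*H = -6 + H*V)
N(h(-3), s)*t + x = (-6 - 3*(-20 + 5*(-3)))*(-35) + 49 = (-6 - 3*(-20 - 15))*(-35) + 49 = (-6 - 3*(-35))*(-35) + 49 = (-6 + 105)*(-35) + 49 = 99*(-35) + 49 = -3465 + 49 = -3416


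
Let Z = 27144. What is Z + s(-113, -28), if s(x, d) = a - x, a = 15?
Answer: 27272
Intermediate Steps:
s(x, d) = 15 - x
Z + s(-113, -28) = 27144 + (15 - 1*(-113)) = 27144 + (15 + 113) = 27144 + 128 = 27272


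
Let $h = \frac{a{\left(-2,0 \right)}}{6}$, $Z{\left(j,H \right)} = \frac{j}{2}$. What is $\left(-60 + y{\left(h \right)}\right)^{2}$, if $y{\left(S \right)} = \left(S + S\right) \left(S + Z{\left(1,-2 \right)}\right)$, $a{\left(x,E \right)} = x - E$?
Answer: $\frac{292681}{81} \approx 3613.3$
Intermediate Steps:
$Z{\left(j,H \right)} = \frac{j}{2}$ ($Z{\left(j,H \right)} = j \frac{1}{2} = \frac{j}{2}$)
$h = - \frac{1}{3}$ ($h = \frac{-2 - 0}{6} = \left(-2 + 0\right) \frac{1}{6} = \left(-2\right) \frac{1}{6} = - \frac{1}{3} \approx -0.33333$)
$y{\left(S \right)} = 2 S \left(\frac{1}{2} + S\right)$ ($y{\left(S \right)} = \left(S + S\right) \left(S + \frac{1}{2} \cdot 1\right) = 2 S \left(S + \frac{1}{2}\right) = 2 S \left(\frac{1}{2} + S\right)$)
$\left(-60 + y{\left(h \right)}\right)^{2} = \left(-60 - \frac{1 + 2 \left(- \frac{1}{3}\right)}{3}\right)^{2} = \left(-60 - \frac{1 - \frac{2}{3}}{3}\right)^{2} = \left(-60 - \frac{1}{9}\right)^{2} = \left(- \frac{541}{9}\right)^{2} = \frac{292681}{81}$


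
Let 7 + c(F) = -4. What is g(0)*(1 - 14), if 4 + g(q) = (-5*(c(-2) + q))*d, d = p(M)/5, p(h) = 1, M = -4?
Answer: -91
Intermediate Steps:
c(F) = -11 (c(F) = -7 - 4 = -11)
d = ⅕ (d = 1/5 = 1*(⅕) = ⅕ ≈ 0.20000)
g(q) = 7 - q (g(q) = -4 - 5*(-11 + q)*(⅕) = -4 + (55 - 5*q)*(⅕) = -4 + (11 - q) = 7 - q)
g(0)*(1 - 14) = (7 - 1*0)*(1 - 14) = (7 + 0)*(-13) = 7*(-13) = -91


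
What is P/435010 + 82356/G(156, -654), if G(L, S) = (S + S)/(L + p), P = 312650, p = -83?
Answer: -21790549614/4741609 ≈ -4595.6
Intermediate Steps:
G(L, S) = 2*S/(-83 + L) (G(L, S) = (S + S)/(L - 83) = (2*S)/(-83 + L) = 2*S/(-83 + L))
P/435010 + 82356/G(156, -654) = 312650/435010 + 82356/((2*(-654)/(-83 + 156))) = 312650*(1/435010) + 82356/((2*(-654)/73)) = 31265/43501 + 82356/((2*(-654)*(1/73))) = 31265/43501 + 82356/(-1308/73) = 31265/43501 + 82356*(-73/1308) = 31265/43501 - 500999/109 = -21790549614/4741609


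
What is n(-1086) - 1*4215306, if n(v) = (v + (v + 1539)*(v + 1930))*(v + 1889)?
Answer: 301925232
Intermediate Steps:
n(v) = (1889 + v)*(v + (1539 + v)*(1930 + v)) (n(v) = (v + (1539 + v)*(1930 + v))*(1889 + v) = (1889 + v)*(v + (1539 + v)*(1930 + v)))
n(-1086) - 1*4215306 = (5610840030 + (-1086)**3 + 5359*(-1086)**2 + 9525100*(-1086)) - 1*4215306 = (5610840030 - 1280824056 + 5359*1179396 - 10344258600) - 4215306 = (5610840030 - 1280824056 + 6320383164 - 10344258600) - 4215306 = 306140538 - 4215306 = 301925232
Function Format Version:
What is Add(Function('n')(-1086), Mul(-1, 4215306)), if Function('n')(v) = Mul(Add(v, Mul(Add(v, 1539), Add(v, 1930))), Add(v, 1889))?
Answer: 301925232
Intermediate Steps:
Function('n')(v) = Mul(Add(1889, v), Add(v, Mul(Add(1539, v), Add(1930, v)))) (Function('n')(v) = Mul(Add(v, Mul(Add(1539, v), Add(1930, v))), Add(1889, v)) = Mul(Add(1889, v), Add(v, Mul(Add(1539, v), Add(1930, v)))))
Add(Function('n')(-1086), Mul(-1, 4215306)) = Add(Add(5610840030, Pow(-1086, 3), Mul(5359, Pow(-1086, 2)), Mul(9525100, -1086)), Mul(-1, 4215306)) = Add(Add(5610840030, -1280824056, Mul(5359, 1179396), -10344258600), -4215306) = Add(Add(5610840030, -1280824056, 6320383164, -10344258600), -4215306) = Add(306140538, -4215306) = 301925232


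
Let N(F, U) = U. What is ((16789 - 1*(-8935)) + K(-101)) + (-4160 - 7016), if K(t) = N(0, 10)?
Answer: 14558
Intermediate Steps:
K(t) = 10
((16789 - 1*(-8935)) + K(-101)) + (-4160 - 7016) = ((16789 - 1*(-8935)) + 10) + (-4160 - 7016) = ((16789 + 8935) + 10) - 11176 = (25724 + 10) - 11176 = 25734 - 11176 = 14558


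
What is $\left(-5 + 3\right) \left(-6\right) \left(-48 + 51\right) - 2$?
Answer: $34$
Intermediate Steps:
$\left(-5 + 3\right) \left(-6\right) \left(-48 + 51\right) - 2 = \left(-2\right) \left(-6\right) 3 + \left(-2 + 0\right) = 12 \cdot 3 - 2 = 36 - 2 = 34$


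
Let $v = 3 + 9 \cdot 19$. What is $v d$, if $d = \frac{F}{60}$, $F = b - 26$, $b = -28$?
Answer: $- \frac{783}{5} \approx -156.6$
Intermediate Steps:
$F = -54$ ($F = -28 - 26 = -54$)
$v = 174$ ($v = 3 + 171 = 174$)
$d = - \frac{9}{10}$ ($d = - \frac{54}{60} = \left(-54\right) \frac{1}{60} = - \frac{9}{10} \approx -0.9$)
$v d = 174 \left(- \frac{9}{10}\right) = - \frac{783}{5}$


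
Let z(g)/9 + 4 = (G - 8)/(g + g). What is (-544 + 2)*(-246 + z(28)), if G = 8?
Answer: 152844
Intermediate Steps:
z(g) = -36 (z(g) = -36 + 9*((8 - 8)/(g + g)) = -36 + 9*(0/((2*g))) = -36 + 9*(0*(1/(2*g))) = -36 + 9*0 = -36 + 0 = -36)
(-544 + 2)*(-246 + z(28)) = (-544 + 2)*(-246 - 36) = -542*(-282) = 152844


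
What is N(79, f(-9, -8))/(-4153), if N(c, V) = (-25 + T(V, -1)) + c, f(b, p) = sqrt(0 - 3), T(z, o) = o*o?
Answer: -55/4153 ≈ -0.013243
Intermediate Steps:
T(z, o) = o**2
f(b, p) = I*sqrt(3) (f(b, p) = sqrt(-3) = I*sqrt(3))
N(c, V) = -24 + c (N(c, V) = (-25 + (-1)**2) + c = (-25 + 1) + c = -24 + c)
N(79, f(-9, -8))/(-4153) = (-24 + 79)/(-4153) = 55*(-1/4153) = -55/4153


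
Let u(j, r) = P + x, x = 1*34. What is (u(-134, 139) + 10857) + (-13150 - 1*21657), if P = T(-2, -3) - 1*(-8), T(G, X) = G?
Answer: -23910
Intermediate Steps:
x = 34
P = 6 (P = -2 - 1*(-8) = -2 + 8 = 6)
u(j, r) = 40 (u(j, r) = 6 + 34 = 40)
(u(-134, 139) + 10857) + (-13150 - 1*21657) = (40 + 10857) + (-13150 - 1*21657) = 10897 + (-13150 - 21657) = 10897 - 34807 = -23910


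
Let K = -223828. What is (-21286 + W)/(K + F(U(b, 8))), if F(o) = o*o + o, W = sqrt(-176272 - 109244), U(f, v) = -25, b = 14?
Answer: 10643/111614 - 3*I*sqrt(7931)/111614 ≈ 0.095355 - 0.0023937*I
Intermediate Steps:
W = 6*I*sqrt(7931) (W = sqrt(-285516) = 6*I*sqrt(7931) ≈ 534.34*I)
F(o) = o + o**2 (F(o) = o**2 + o = o + o**2)
(-21286 + W)/(K + F(U(b, 8))) = (-21286 + 6*I*sqrt(7931))/(-223828 - 25*(1 - 25)) = (-21286 + 6*I*sqrt(7931))/(-223828 - 25*(-24)) = (-21286 + 6*I*sqrt(7931))/(-223828 + 600) = (-21286 + 6*I*sqrt(7931))/(-223228) = (-21286 + 6*I*sqrt(7931))*(-1/223228) = 10643/111614 - 3*I*sqrt(7931)/111614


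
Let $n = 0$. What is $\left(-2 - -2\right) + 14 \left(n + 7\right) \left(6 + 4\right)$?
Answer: $980$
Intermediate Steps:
$\left(-2 - -2\right) + 14 \left(n + 7\right) \left(6 + 4\right) = \left(-2 - -2\right) + 14 \left(0 + 7\right) \left(6 + 4\right) = \left(-2 + 2\right) + 14 \cdot 7 \cdot 10 = 0 + 14 \cdot 70 = 0 + 980 = 980$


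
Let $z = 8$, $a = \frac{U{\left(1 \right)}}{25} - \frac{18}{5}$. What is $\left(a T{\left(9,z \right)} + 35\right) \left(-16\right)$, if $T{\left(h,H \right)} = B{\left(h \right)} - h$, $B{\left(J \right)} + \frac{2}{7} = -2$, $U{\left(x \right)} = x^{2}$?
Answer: $- \frac{210496}{175} \approx -1202.8$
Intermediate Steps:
$a = - \frac{89}{25}$ ($a = \frac{1^{2}}{25} - \frac{18}{5} = 1 \cdot \frac{1}{25} - \frac{18}{5} = \frac{1}{25} - \frac{18}{5} = - \frac{89}{25} \approx -3.56$)
$B{\left(J \right)} = - \frac{16}{7}$ ($B{\left(J \right)} = - \frac{2}{7} - 2 = - \frac{16}{7}$)
$T{\left(h,H \right)} = - \frac{16}{7} - h$
$\left(a T{\left(9,z \right)} + 35\right) \left(-16\right) = \left(- \frac{89 \left(- \frac{16}{7} - 9\right)}{25} + 35\right) \left(-16\right) = \left(\left(- \frac{89}{25}\right) \left(- \frac{79}{7}\right) + 35\right) \left(-16\right) = \left(\frac{7031}{175} + 35\right) \left(-16\right) = \frac{13156}{175} \left(-16\right) = - \frac{210496}{175}$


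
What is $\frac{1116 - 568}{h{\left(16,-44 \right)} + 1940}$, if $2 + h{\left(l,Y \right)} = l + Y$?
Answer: $\frac{274}{955} \approx 0.28691$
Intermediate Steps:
$h{\left(l,Y \right)} = -2 + Y + l$ ($h{\left(l,Y \right)} = -2 + \left(l + Y\right) = -2 + \left(Y + l\right) = -2 + Y + l$)
$\frac{1116 - 568}{h{\left(16,-44 \right)} + 1940} = \frac{1116 - 568}{\left(-2 - 44 + 16\right) + 1940} = \frac{548}{-30 + 1940} = \frac{548}{1910} = 548 \cdot \frac{1}{1910} = \frac{274}{955}$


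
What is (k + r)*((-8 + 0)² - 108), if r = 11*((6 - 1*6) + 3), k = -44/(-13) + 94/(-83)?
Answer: -1673628/1079 ≈ -1551.1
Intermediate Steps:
k = 2430/1079 (k = -44*(-1/13) + 94*(-1/83) = 44/13 - 94/83 = 2430/1079 ≈ 2.2521)
r = 33 (r = 11*((6 - 6) + 3) = 11*(0 + 3) = 11*3 = 33)
(k + r)*((-8 + 0)² - 108) = (2430/1079 + 33)*((-8 + 0)² - 108) = 38037*((-8)² - 108)/1079 = 38037*(64 - 108)/1079 = (38037/1079)*(-44) = -1673628/1079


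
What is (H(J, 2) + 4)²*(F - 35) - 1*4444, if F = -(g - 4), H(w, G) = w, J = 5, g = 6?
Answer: -7441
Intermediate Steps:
F = -2 (F = -(6 - 4) = -1*2 = -2)
(H(J, 2) + 4)²*(F - 35) - 1*4444 = (5 + 4)²*(-2 - 35) - 1*4444 = 9²*(-37) - 4444 = 81*(-37) - 4444 = -2997 - 4444 = -7441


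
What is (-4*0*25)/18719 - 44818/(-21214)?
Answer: 22409/10607 ≈ 2.1127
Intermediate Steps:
(-4*0*25)/18719 - 44818/(-21214) = (0*25)*(1/18719) - 44818*(-1/21214) = 0*(1/18719) + 22409/10607 = 0 + 22409/10607 = 22409/10607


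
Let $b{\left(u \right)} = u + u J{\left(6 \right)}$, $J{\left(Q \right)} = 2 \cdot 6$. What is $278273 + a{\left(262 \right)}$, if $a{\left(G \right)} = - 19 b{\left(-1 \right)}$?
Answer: $278520$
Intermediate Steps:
$J{\left(Q \right)} = 12$
$b{\left(u \right)} = 13 u$ ($b{\left(u \right)} = u + u 12 = u + 12 u = 13 u$)
$a{\left(G \right)} = 247$ ($a{\left(G \right)} = - 19 \cdot 13 \left(-1\right) = \left(-19\right) \left(-13\right) = 247$)
$278273 + a{\left(262 \right)} = 278273 + 247 = 278520$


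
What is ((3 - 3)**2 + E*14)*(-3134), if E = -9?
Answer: 394884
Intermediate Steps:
((3 - 3)**2 + E*14)*(-3134) = ((3 - 3)**2 - 9*14)*(-3134) = (0**2 - 126)*(-3134) = (0 - 126)*(-3134) = -126*(-3134) = 394884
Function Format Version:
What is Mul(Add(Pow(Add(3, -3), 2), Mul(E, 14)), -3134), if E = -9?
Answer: 394884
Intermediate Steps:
Mul(Add(Pow(Add(3, -3), 2), Mul(E, 14)), -3134) = Mul(Add(Pow(Add(3, -3), 2), Mul(-9, 14)), -3134) = Mul(Add(Pow(0, 2), -126), -3134) = Mul(Add(0, -126), -3134) = Mul(-126, -3134) = 394884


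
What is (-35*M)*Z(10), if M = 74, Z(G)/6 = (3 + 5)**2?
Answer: -994560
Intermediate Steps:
Z(G) = 384 (Z(G) = 6*(3 + 5)**2 = 6*8**2 = 6*64 = 384)
(-35*M)*Z(10) = -35*74*384 = -2590*384 = -994560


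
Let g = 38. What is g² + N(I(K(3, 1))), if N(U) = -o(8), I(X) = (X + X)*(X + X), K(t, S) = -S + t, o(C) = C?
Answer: 1436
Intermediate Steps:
K(t, S) = t - S
I(X) = 4*X² (I(X) = (2*X)*(2*X) = 4*X²)
N(U) = -8 (N(U) = -1*8 = -8)
g² + N(I(K(3, 1))) = 38² - 8 = 1444 - 8 = 1436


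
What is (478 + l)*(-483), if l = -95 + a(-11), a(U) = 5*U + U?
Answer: -153111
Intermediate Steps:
a(U) = 6*U
l = -161 (l = -95 + 6*(-11) = -95 - 66 = -161)
(478 + l)*(-483) = (478 - 161)*(-483) = 317*(-483) = -153111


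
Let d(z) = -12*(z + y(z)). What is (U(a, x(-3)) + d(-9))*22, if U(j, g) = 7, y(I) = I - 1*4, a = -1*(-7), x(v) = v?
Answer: 5962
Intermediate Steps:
a = 7
y(I) = -4 + I (y(I) = I - 4 = -4 + I)
d(z) = 48 - 24*z (d(z) = -12*(z + (-4 + z)) = -12*(-4 + 2*z) = 48 - 24*z)
(U(a, x(-3)) + d(-9))*22 = (7 + (48 - 24*(-9)))*22 = (7 + (48 + 216))*22 = (7 + 264)*22 = 271*22 = 5962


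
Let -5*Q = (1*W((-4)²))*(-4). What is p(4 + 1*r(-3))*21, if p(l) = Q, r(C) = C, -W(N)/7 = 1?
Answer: -588/5 ≈ -117.60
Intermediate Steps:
W(N) = -7 (W(N) = -7*1 = -7)
Q = -28/5 (Q = -1*(-7)*(-4)/5 = -(-7)*(-4)/5 = -⅕*28 = -28/5 ≈ -5.6000)
p(l) = -28/5
p(4 + 1*r(-3))*21 = -28/5*21 = -588/5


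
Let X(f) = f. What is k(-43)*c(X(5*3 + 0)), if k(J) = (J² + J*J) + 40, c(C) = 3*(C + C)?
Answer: 336420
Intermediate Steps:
c(C) = 6*C (c(C) = 3*(2*C) = 6*C)
k(J) = 40 + 2*J² (k(J) = (J² + J²) + 40 = 2*J² + 40 = 40 + 2*J²)
k(-43)*c(X(5*3 + 0)) = (40 + 2*(-43)²)*(6*(5*3 + 0)) = (40 + 2*1849)*(6*(15 + 0)) = (40 + 3698)*(6*15) = 3738*90 = 336420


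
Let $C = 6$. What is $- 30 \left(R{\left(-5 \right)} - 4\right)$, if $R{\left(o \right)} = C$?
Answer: $-60$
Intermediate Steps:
$R{\left(o \right)} = 6$
$- 30 \left(R{\left(-5 \right)} - 4\right) = - 30 \left(6 - 4\right) = \left(-30\right) 2 = -60$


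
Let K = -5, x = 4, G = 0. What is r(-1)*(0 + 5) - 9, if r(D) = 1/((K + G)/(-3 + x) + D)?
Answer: -59/6 ≈ -9.8333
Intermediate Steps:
r(D) = 1/(-5 + D) (r(D) = 1/((-5 + 0)/(-3 + 4) + D) = 1/(-5/1 + D) = 1/(-5*1 + D) = 1/(-5 + D))
r(-1)*(0 + 5) - 9 = (0 + 5)/(-5 - 1) - 9 = 5/(-6) - 9 = -1/6*5 - 9 = -5/6 - 9 = -59/6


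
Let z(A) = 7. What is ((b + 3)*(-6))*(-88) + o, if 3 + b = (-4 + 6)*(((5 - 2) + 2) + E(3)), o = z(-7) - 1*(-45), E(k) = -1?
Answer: 4276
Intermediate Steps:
o = 52 (o = 7 - 1*(-45) = 7 + 45 = 52)
b = 5 (b = -3 + (-4 + 6)*(((5 - 2) + 2) - 1) = -3 + 2*((3 + 2) - 1) = -3 + 2*(5 - 1) = -3 + 2*4 = -3 + 8 = 5)
((b + 3)*(-6))*(-88) + o = ((5 + 3)*(-6))*(-88) + 52 = (8*(-6))*(-88) + 52 = -48*(-88) + 52 = 4224 + 52 = 4276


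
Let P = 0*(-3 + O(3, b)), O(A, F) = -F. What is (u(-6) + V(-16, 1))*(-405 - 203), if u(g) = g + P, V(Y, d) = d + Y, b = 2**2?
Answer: 12768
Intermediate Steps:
b = 4
P = 0 (P = 0*(-3 - 1*4) = 0*(-3 - 4) = 0*(-7) = 0)
V(Y, d) = Y + d
u(g) = g (u(g) = g + 0 = g)
(u(-6) + V(-16, 1))*(-405 - 203) = (-6 + (-16 + 1))*(-405 - 203) = (-6 - 15)*(-608) = -21*(-608) = 12768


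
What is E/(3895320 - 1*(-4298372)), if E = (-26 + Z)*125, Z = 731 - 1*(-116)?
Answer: 102625/8193692 ≈ 0.012525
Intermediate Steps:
Z = 847 (Z = 731 + 116 = 847)
E = 102625 (E = (-26 + 847)*125 = 821*125 = 102625)
E/(3895320 - 1*(-4298372)) = 102625/(3895320 - 1*(-4298372)) = 102625/(3895320 + 4298372) = 102625/8193692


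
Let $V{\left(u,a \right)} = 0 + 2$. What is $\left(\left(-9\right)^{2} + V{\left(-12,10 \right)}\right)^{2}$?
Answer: $6889$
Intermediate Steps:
$V{\left(u,a \right)} = 2$
$\left(\left(-9\right)^{2} + V{\left(-12,10 \right)}\right)^{2} = \left(\left(-9\right)^{2} + 2\right)^{2} = \left(81 + 2\right)^{2} = 83^{2} = 6889$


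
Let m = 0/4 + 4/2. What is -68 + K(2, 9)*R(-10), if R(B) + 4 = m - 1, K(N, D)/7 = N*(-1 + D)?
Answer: -404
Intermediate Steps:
m = 2 (m = 0*(1/4) + 4*(1/2) = 0 + 2 = 2)
K(N, D) = 7*N*(-1 + D) (K(N, D) = 7*(N*(-1 + D)) = 7*N*(-1 + D))
R(B) = -3 (R(B) = -4 + (2 - 1) = -4 + 1 = -3)
-68 + K(2, 9)*R(-10) = -68 + (7*2*(-1 + 9))*(-3) = -68 + (7*2*8)*(-3) = -68 + 112*(-3) = -68 - 336 = -404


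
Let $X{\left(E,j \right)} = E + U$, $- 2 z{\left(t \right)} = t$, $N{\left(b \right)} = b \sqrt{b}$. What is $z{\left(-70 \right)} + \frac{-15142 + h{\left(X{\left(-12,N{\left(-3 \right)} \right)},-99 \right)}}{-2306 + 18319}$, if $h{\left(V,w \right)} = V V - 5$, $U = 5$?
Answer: $\frac{545357}{16013} \approx 34.057$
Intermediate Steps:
$N{\left(b \right)} = b^{\frac{3}{2}}$
$z{\left(t \right)} = - \frac{t}{2}$
$X{\left(E,j \right)} = 5 + E$ ($X{\left(E,j \right)} = E + 5 = 5 + E$)
$h{\left(V,w \right)} = -5 + V^{2}$ ($h{\left(V,w \right)} = V^{2} - 5 = -5 + V^{2}$)
$z{\left(-70 \right)} + \frac{-15142 + h{\left(X{\left(-12,N{\left(-3 \right)} \right)},-99 \right)}}{-2306 + 18319} = \left(- \frac{1}{2}\right) \left(-70\right) + \frac{-15142 - \left(5 - \left(5 - 12\right)^{2}\right)}{-2306 + 18319} = 35 + \frac{-15142 - \left(5 - \left(-7\right)^{2}\right)}{16013} = 35 + \left(-15142 + \left(-5 + 49\right)\right) \frac{1}{16013} = 35 + \left(-15142 + 44\right) \frac{1}{16013} = 35 - \frac{15098}{16013} = \frac{545357}{16013}$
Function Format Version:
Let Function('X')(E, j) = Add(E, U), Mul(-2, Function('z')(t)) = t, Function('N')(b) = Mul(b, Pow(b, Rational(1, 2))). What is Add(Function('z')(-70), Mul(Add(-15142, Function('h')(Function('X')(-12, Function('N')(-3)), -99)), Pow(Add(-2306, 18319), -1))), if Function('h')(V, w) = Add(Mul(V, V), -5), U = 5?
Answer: Rational(545357, 16013) ≈ 34.057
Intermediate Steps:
Function('N')(b) = Pow(b, Rational(3, 2))
Function('z')(t) = Mul(Rational(-1, 2), t)
Function('X')(E, j) = Add(5, E) (Function('X')(E, j) = Add(E, 5) = Add(5, E))
Function('h')(V, w) = Add(-5, Pow(V, 2)) (Function('h')(V, w) = Add(Pow(V, 2), -5) = Add(-5, Pow(V, 2)))
Add(Function('z')(-70), Mul(Add(-15142, Function('h')(Function('X')(-12, Function('N')(-3)), -99)), Pow(Add(-2306, 18319), -1))) = Add(Mul(Rational(-1, 2), -70), Mul(Add(-15142, Add(-5, Pow(Add(5, -12), 2))), Pow(Add(-2306, 18319), -1))) = Add(35, Mul(Add(-15142, Add(-5, Pow(-7, 2))), Pow(16013, -1))) = Add(35, Mul(Add(-15142, Add(-5, 49)), Rational(1, 16013))) = Add(35, Mul(Add(-15142, 44), Rational(1, 16013))) = Add(35, Mul(-15098, Rational(1, 16013))) = Add(35, Rational(-15098, 16013)) = Rational(545357, 16013)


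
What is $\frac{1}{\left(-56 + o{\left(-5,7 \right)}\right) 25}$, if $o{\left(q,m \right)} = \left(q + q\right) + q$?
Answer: $- \frac{1}{1775} \approx -0.00056338$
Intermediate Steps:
$o{\left(q,m \right)} = 3 q$ ($o{\left(q,m \right)} = 2 q + q = 3 q$)
$\frac{1}{\left(-56 + o{\left(-5,7 \right)}\right) 25} = \frac{1}{\left(-56 + 3 \left(-5\right)\right) 25} = \frac{1}{\left(-56 - 15\right) 25} = \frac{1}{\left(-71\right) 25} = \frac{1}{-1775} = - \frac{1}{1775}$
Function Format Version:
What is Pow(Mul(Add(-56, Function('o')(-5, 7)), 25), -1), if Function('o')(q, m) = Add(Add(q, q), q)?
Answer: Rational(-1, 1775) ≈ -0.00056338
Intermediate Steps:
Function('o')(q, m) = Mul(3, q) (Function('o')(q, m) = Add(Mul(2, q), q) = Mul(3, q))
Pow(Mul(Add(-56, Function('o')(-5, 7)), 25), -1) = Pow(Mul(Add(-56, Mul(3, -5)), 25), -1) = Pow(Mul(Add(-56, -15), 25), -1) = Pow(Mul(-71, 25), -1) = Pow(-1775, -1) = Rational(-1, 1775)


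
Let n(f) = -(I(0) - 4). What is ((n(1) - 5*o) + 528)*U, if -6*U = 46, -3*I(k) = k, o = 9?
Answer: -11201/3 ≈ -3733.7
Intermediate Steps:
I(k) = -k/3
U = -23/3 (U = -⅙*46 = -23/3 ≈ -7.6667)
n(f) = 4 (n(f) = -(-⅓*0 - 4) = -(0 - 4) = -1*(-4) = 4)
((n(1) - 5*o) + 528)*U = ((4 - 5*9) + 528)*(-23/3) = ((4 - 45) + 528)*(-23/3) = (-41 + 528)*(-23/3) = 487*(-23/3) = -11201/3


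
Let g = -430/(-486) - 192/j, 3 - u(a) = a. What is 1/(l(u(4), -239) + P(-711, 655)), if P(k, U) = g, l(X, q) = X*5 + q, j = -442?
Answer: -53703/13032689 ≈ -0.0041206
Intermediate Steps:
u(a) = 3 - a
l(X, q) = q + 5*X (l(X, q) = 5*X + q = q + 5*X)
g = 70843/53703 (g = -430/(-486) - 192/(-442) = -430*(-1/486) - 192*(-1/442) = 215/243 + 96/221 = 70843/53703 ≈ 1.3192)
P(k, U) = 70843/53703
1/(l(u(4), -239) + P(-711, 655)) = 1/((-239 + 5*(3 - 1*4)) + 70843/53703) = 1/((-239 + 5*(3 - 4)) + 70843/53703) = 1/((-239 + 5*(-1)) + 70843/53703) = 1/((-239 - 5) + 70843/53703) = 1/(-244 + 70843/53703) = 1/(-13032689/53703) = -53703/13032689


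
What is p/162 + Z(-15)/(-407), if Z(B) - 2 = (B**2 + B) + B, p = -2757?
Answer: -384671/21978 ≈ -17.503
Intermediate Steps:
Z(B) = 2 + B**2 + 2*B (Z(B) = 2 + ((B**2 + B) + B) = 2 + ((B + B**2) + B) = 2 + (B**2 + 2*B) = 2 + B**2 + 2*B)
p/162 + Z(-15)/(-407) = -2757/162 + (2 + (-15)**2 + 2*(-15))/(-407) = -2757*1/162 + (2 + 225 - 30)*(-1/407) = -919/54 + 197*(-1/407) = -919/54 - 197/407 = -384671/21978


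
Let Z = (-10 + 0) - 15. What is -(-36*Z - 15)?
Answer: -885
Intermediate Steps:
Z = -25 (Z = -10 - 15 = -25)
-(-36*Z - 15) = -(-36*(-25) - 15) = -(900 - 15) = -1*885 = -885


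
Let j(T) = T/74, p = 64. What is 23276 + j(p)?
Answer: 861244/37 ≈ 23277.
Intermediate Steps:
j(T) = T/74
23276 + j(p) = 23276 + (1/74)*64 = 23276 + 32/37 = 861244/37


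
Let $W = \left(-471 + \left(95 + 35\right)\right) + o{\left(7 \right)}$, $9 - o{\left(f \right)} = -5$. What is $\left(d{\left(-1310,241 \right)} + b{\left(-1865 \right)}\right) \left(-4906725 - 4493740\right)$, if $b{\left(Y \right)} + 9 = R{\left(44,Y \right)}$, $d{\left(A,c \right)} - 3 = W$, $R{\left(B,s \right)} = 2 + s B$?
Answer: $774513711815$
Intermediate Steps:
$o{\left(f \right)} = 14$ ($o{\left(f \right)} = 9 - -5 = 9 + 5 = 14$)
$W = -327$ ($W = \left(-471 + \left(95 + 35\right)\right) + 14 = \left(-471 + 130\right) + 14 = -341 + 14 = -327$)
$R{\left(B,s \right)} = 2 + B s$
$d{\left(A,c \right)} = -324$ ($d{\left(A,c \right)} = 3 - 327 = -324$)
$b{\left(Y \right)} = -7 + 44 Y$ ($b{\left(Y \right)} = -9 + \left(2 + 44 Y\right) = -7 + 44 Y$)
$\left(d{\left(-1310,241 \right)} + b{\left(-1865 \right)}\right) \left(-4906725 - 4493740\right) = \left(-324 + \left(-7 + 44 \left(-1865\right)\right)\right) \left(-4906725 - 4493740\right) = \left(-324 - 82067\right) \left(-9400465\right) = \left(-82391\right) \left(-9400465\right) = 774513711815$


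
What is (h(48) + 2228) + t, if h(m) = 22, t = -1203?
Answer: 1047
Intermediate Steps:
(h(48) + 2228) + t = (22 + 2228) - 1203 = 2250 - 1203 = 1047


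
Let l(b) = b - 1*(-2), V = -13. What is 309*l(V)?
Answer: -3399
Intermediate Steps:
l(b) = 2 + b (l(b) = b + 2 = 2 + b)
309*l(V) = 309*(2 - 13) = 309*(-11) = -3399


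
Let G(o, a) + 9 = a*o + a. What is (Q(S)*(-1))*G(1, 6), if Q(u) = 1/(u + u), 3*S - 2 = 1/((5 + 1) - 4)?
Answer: -9/5 ≈ -1.8000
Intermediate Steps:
S = ⅚ (S = ⅔ + 1/(3*((5 + 1) - 4)) = ⅔ + 1/(3*(6 - 4)) = ⅔ + (⅓)/2 = ⅔ + (⅓)*(½) = ⅔ + ⅙ = ⅚ ≈ 0.83333)
G(o, a) = -9 + a + a*o (G(o, a) = -9 + (a*o + a) = -9 + (a + a*o) = -9 + a + a*o)
Q(u) = 1/(2*u)
(Q(S)*(-1))*G(1, 6) = ((1/(2*(⅚)))*(-1))*(-9 + 6 + 6*1) = (((½)*(6/5))*(-1))*(-9 + 6 + 6) = ((⅗)*(-1))*3 = -⅗*3 = -9/5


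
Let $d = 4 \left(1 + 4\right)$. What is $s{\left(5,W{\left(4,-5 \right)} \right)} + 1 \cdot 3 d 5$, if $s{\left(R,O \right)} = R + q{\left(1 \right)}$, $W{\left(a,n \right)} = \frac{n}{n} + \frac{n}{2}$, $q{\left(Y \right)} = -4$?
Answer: $301$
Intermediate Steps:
$d = 20$ ($d = 4 \cdot 5 = 20$)
$W{\left(a,n \right)} = 1 + \frac{n}{2}$ ($W{\left(a,n \right)} = 1 + n \frac{1}{2} = 1 + \frac{n}{2}$)
$s{\left(R,O \right)} = -4 + R$ ($s{\left(R,O \right)} = R - 4 = -4 + R$)
$s{\left(5,W{\left(4,-5 \right)} \right)} + 1 \cdot 3 d 5 = \left(-4 + 5\right) + 1 \cdot 3 \cdot 20 \cdot 5 = 1 + 3 \cdot 20 \cdot 5 = 1 + 60 \cdot 5 = 1 + 300 = 301$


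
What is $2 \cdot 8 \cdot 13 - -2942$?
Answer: $3150$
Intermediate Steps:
$2 \cdot 8 \cdot 13 - -2942 = 16 \cdot 13 + 2942 = 208 + 2942 = 3150$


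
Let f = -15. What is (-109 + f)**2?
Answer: 15376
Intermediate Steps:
(-109 + f)**2 = (-109 - 15)**2 = (-124)**2 = 15376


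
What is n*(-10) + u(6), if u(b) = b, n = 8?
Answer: -74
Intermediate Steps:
n*(-10) + u(6) = 8*(-10) + 6 = -80 + 6 = -74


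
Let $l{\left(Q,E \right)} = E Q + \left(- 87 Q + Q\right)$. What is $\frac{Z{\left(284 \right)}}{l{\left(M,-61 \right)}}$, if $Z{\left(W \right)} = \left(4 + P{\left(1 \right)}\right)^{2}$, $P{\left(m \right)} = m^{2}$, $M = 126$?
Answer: $- \frac{25}{18522} \approx -0.0013497$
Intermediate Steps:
$l{\left(Q,E \right)} = - 86 Q + E Q$ ($l{\left(Q,E \right)} = E Q - 86 Q = - 86 Q + E Q$)
$Z{\left(W \right)} = 25$ ($Z{\left(W \right)} = \left(4 + 1^{2}\right)^{2} = \left(4 + 1\right)^{2} = 5^{2} = 25$)
$\frac{Z{\left(284 \right)}}{l{\left(M,-61 \right)}} = \frac{25}{126 \left(-86 - 61\right)} = \frac{25}{126 \left(-147\right)} = \frac{25}{-18522} = 25 \left(- \frac{1}{18522}\right) = - \frac{25}{18522}$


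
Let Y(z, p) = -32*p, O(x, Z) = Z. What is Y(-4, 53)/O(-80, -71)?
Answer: 1696/71 ≈ 23.887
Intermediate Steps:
Y(-4, 53)/O(-80, -71) = -32*53/(-71) = -1696*(-1/71) = 1696/71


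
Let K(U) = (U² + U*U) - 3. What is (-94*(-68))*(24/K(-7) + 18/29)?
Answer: 15379152/2755 ≈ 5582.3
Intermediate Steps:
K(U) = -3 + 2*U² (K(U) = (U² + U²) - 3 = 2*U² - 3 = -3 + 2*U²)
(-94*(-68))*(24/K(-7) + 18/29) = (-94*(-68))*(24/(-3 + 2*(-7)²) + 18/29) = 6392*(24/(-3 + 2*49) + 18*(1/29)) = 6392*(24/(-3 + 98) + 18/29) = 6392*(24/95 + 18/29) = 6392*(2406/2755) = 15379152/2755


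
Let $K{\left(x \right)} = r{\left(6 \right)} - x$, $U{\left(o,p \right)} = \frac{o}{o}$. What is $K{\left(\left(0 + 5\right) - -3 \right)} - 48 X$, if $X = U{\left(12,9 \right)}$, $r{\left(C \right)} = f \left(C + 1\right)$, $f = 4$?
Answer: $-28$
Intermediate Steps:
$r{\left(C \right)} = 4 + 4 C$ ($r{\left(C \right)} = 4 \left(C + 1\right) = 4 \left(1 + C\right) = 4 + 4 C$)
$U{\left(o,p \right)} = 1$
$X = 1$
$K{\left(x \right)} = 28 - x$ ($K{\left(x \right)} = \left(4 + 4 \cdot 6\right) - x = \left(4 + 24\right) - x = 28 - x$)
$K{\left(\left(0 + 5\right) - -3 \right)} - 48 X = \left(28 - \left(\left(0 + 5\right) - -3\right)\right) - 48 = \left(28 - \left(5 + 3\right)\right) - 48 = \left(28 - 8\right) - 48 = 20 - 48 = -28$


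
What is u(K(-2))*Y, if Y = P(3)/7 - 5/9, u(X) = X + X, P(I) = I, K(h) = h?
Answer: 32/63 ≈ 0.50794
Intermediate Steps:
u(X) = 2*X
Y = -8/63 (Y = 3/7 - 5/9 = -8/63 ≈ -0.12698)
u(K(-2))*Y = (2*(-2))*(-8/63) = -4*(-8/63) = 32/63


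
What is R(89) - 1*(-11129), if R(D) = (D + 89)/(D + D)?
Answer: 11130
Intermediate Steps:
R(D) = (89 + D)/(2*D) (R(D) = (89 + D)/((2*D)) = (89 + D)*(1/(2*D)) = (89 + D)/(2*D))
R(89) - 1*(-11129) = (½)*(89 + 89)/89 - 1*(-11129) = (½)*(1/89)*178 + 11129 = 1 + 11129 = 11130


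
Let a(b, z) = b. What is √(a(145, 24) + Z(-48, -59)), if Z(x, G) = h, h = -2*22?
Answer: √101 ≈ 10.050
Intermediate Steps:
h = -44
Z(x, G) = -44
√(a(145, 24) + Z(-48, -59)) = √(145 - 44) = √101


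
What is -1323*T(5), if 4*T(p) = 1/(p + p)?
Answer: -1323/40 ≈ -33.075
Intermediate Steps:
T(p) = 1/(8*p) (T(p) = 1/(4*(p + p)) = 1/(4*((2*p))) = (1/(2*p))/4 = 1/(8*p))
-1323*T(5) = -1323/(8*5) = -1323*1/40 = -1323/40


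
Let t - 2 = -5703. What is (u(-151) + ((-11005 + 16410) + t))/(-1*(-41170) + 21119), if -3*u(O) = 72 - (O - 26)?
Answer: -379/62289 ≈ -0.0060845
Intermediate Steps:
t = -5701 (t = 2 - 5703 = -5701)
u(O) = -98/3 + O/3 (u(O) = -(72 - (O - 26))/3 = -(72 - (-26 + O))/3 = -(72 + (26 - O))/3 = -(98 - O)/3 = -98/3 + O/3)
(u(-151) + ((-11005 + 16410) + t))/(-1*(-41170) + 21119) = ((-98/3 + (1/3)*(-151)) + ((-11005 + 16410) - 5701))/(-1*(-41170) + 21119) = ((-98/3 - 151/3) + (5405 - 5701))/(41170 + 21119) = (-83 - 296)/62289 = -379*1/62289 = -379/62289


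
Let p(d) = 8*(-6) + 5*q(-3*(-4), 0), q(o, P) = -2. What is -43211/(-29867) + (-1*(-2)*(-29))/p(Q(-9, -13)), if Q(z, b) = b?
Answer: 73078/29867 ≈ 2.4468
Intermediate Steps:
p(d) = -58 (p(d) = 8*(-6) + 5*(-2) = -48 - 10 = -58)
-43211/(-29867) + (-1*(-2)*(-29))/p(Q(-9, -13)) = -43211/(-29867) + (-1*(-2)*(-29))/(-58) = -43211*(-1/29867) + (2*(-29))*(-1/58) = 43211/29867 - 58*(-1/58) = 43211/29867 + 1 = 73078/29867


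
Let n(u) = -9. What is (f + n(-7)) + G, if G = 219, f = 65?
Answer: 275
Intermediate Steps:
(f + n(-7)) + G = (65 - 9) + 219 = 56 + 219 = 275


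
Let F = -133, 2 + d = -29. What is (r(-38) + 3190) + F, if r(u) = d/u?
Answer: 116197/38 ≈ 3057.8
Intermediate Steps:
d = -31 (d = -2 - 29 = -31)
r(u) = -31/u
(r(-38) + 3190) + F = (-31/(-38) + 3190) - 133 = (-31*(-1/38) + 3190) - 133 = (31/38 + 3190) - 133 = 121251/38 - 133 = 116197/38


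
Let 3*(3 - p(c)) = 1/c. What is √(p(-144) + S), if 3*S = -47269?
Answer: I*√20416317/36 ≈ 125.51*I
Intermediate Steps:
S = -47269/3 (S = (⅓)*(-47269) = -47269/3 ≈ -15756.)
p(c) = 3 - 1/(3*c)
√(p(-144) + S) = √((3 - ⅓/(-144)) - 47269/3) = √((3 - ⅓*(-1/144)) - 47269/3) = √((3 + 1/432) - 47269/3) = √(1297/432 - 47269/3) = √(-6805439/432) = I*√20416317/36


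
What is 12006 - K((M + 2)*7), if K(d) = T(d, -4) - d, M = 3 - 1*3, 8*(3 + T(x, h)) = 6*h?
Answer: 12026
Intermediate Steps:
T(x, h) = -3 + 3*h/4 (T(x, h) = -3 + (6*h)/8 = -3 + 3*h/4)
M = 0 (M = 3 - 3 = 0)
K(d) = -6 - d (K(d) = (-3 + (¾)*(-4)) - d = (-3 - 3) - d = -6 - d)
12006 - K((M + 2)*7) = 12006 - (-6 - (0 + 2)*7) = 12006 - (-6 - 2*7) = 12006 - (-6 - 1*14) = 12006 - (-6 - 14) = 12006 - 1*(-20) = 12006 + 20 = 12026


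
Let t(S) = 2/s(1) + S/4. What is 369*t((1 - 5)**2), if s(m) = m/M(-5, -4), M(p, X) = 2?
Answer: 2952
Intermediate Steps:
s(m) = m/2
t(S) = 4 + S/4 (t(S) = 2/(((1/2)*1)) + S/4 = 2/(1/2) + S*(1/4) = 2*2 + S/4 = 4 + S/4)
369*t((1 - 5)**2) = 369*(4 + (1 - 5)**2/4) = 369*(4 + (1/4)*(-4)**2) = 369*(4 + (1/4)*16) = 369*(4 + 4) = 369*8 = 2952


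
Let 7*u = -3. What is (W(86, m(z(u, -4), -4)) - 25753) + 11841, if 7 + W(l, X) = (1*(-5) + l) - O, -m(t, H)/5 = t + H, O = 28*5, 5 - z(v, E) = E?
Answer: -13978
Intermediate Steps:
u = -3/7 (u = (⅐)*(-3) = -3/7 ≈ -0.42857)
z(v, E) = 5 - E
O = 140
m(t, H) = -5*H - 5*t (m(t, H) = -5*(t + H) = -5*(H + t) = -5*H - 5*t)
W(l, X) = -152 + l (W(l, X) = -7 + ((1*(-5) + l) - 1*140) = -7 + ((-5 + l) - 140) = -7 + (-145 + l) = -152 + l)
(W(86, m(z(u, -4), -4)) - 25753) + 11841 = ((-152 + 86) - 25753) + 11841 = (-66 - 25753) + 11841 = -25819 + 11841 = -13978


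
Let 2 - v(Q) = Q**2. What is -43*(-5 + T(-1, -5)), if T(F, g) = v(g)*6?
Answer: 6149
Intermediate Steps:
v(Q) = 2 - Q**2
T(F, g) = 12 - 6*g**2 (T(F, g) = (2 - g**2)*6 = 12 - 6*g**2)
-43*(-5 + T(-1, -5)) = -43*(-5 + (12 - 6*(-5)**2)) = -43*(-5 + (12 - 6*25)) = -43*(-5 + (12 - 150)) = -43*(-5 - 138) = -43*(-143) = 6149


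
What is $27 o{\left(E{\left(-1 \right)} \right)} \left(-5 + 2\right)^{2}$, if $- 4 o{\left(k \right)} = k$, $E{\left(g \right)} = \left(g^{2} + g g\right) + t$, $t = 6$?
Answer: $-486$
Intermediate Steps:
$E{\left(g \right)} = 6 + 2 g^{2}$ ($E{\left(g \right)} = \left(g^{2} + g g\right) + 6 = \left(g^{2} + g^{2}\right) + 6 = 2 g^{2} + 6 = 6 + 2 g^{2}$)
$o{\left(k \right)} = - \frac{k}{4}$
$27 o{\left(E{\left(-1 \right)} \right)} \left(-5 + 2\right)^{2} = 27 \left(- \frac{6 + 2 \left(-1\right)^{2}}{4}\right) \left(-5 + 2\right)^{2} = 27 \left(- \frac{6 + 2 \cdot 1}{4}\right) \left(-3\right)^{2} = 27 \left(- \frac{6 + 2}{4}\right) 9 = 27 \left(\left(- \frac{1}{4}\right) 8\right) 9 = 27 \left(-2\right) 9 = \left(-54\right) 9 = -486$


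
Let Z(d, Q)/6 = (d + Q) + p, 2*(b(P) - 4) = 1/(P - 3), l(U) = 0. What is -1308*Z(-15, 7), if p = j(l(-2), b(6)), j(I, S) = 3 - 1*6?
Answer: 86328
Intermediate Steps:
b(P) = 4 + 1/(2*(-3 + P)) (b(P) = 4 + 1/(2*(P - 3)) = 4 + 1/(2*(-3 + P)))
j(I, S) = -3 (j(I, S) = 3 - 6 = -3)
p = -3
Z(d, Q) = -18 + 6*Q + 6*d (Z(d, Q) = 6*((d + Q) - 3) = 6*((Q + d) - 3) = 6*(-3 + Q + d) = -18 + 6*Q + 6*d)
-1308*Z(-15, 7) = -1308*(-18 + 6*7 + 6*(-15)) = -1308*(-18 + 42 - 90) = -1308*(-66) = 86328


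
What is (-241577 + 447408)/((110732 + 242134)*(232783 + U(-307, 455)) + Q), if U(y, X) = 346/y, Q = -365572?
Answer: 63190117/25217115943706 ≈ 2.5058e-6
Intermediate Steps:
(-241577 + 447408)/((110732 + 242134)*(232783 + U(-307, 455)) + Q) = (-241577 + 447408)/((110732 + 242134)*(232783 + 346/(-307)) - 365572) = 205831/(352866*(232783 + 346*(-1/307)) - 365572) = 205831/(352866*(232783 - 346/307) - 365572) = 205831/(352866*(71464035/307) - 365572) = 205831/(25217228174310/307 - 365572) = 205831/(25217115943706/307) = 205831*(307/25217115943706) = 63190117/25217115943706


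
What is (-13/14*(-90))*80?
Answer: 46800/7 ≈ 6685.7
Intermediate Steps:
(-13/14*(-90))*80 = (-13*1/14*(-90))*80 = -13/14*(-90)*80 = (585/7)*80 = 46800/7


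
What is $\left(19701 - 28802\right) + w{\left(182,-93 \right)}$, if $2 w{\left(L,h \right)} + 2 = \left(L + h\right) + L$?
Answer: $- \frac{17933}{2} \approx -8966.5$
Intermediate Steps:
$w{\left(L,h \right)} = -1 + L + \frac{h}{2}$ ($w{\left(L,h \right)} = -1 + \frac{\left(L + h\right) + L}{2} = -1 + \frac{h + 2 L}{2} = -1 + \left(L + \frac{h}{2}\right) = -1 + L + \frac{h}{2}$)
$\left(19701 - 28802\right) + w{\left(182,-93 \right)} = \left(19701 - 28802\right) + \left(-1 + 182 + \frac{1}{2} \left(-93\right)\right) = -9101 - - \frac{269}{2} = -9101 + \frac{269}{2} = - \frac{17933}{2}$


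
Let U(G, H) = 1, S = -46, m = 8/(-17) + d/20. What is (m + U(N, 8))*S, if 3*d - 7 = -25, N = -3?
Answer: -897/85 ≈ -10.553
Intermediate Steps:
d = -6 (d = 7/3 + (1/3)*(-25) = 7/3 - 25/3 = -6)
m = -131/170 (m = 8/(-17) - 6/20 = 8*(-1/17) - 6*1/20 = -8/17 - 3/10 = -131/170 ≈ -0.77059)
(m + U(N, 8))*S = (-131/170 + 1)*(-46) = (39/170)*(-46) = -897/85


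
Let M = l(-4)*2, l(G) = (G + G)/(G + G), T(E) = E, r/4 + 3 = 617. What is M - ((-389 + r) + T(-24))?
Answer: -2041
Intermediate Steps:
r = 2456 (r = -12 + 4*617 = -12 + 2468 = 2456)
l(G) = 1 (l(G) = (2*G)/((2*G)) = (2*G)*(1/(2*G)) = 1)
M = 2 (M = 1*2 = 2)
M - ((-389 + r) + T(-24)) = 2 - ((-389 + 2456) - 24) = 2 - (2067 - 24) = 2 - 1*2043 = 2 - 2043 = -2041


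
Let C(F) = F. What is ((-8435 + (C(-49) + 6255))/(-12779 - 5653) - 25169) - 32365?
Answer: -353488153/6144 ≈ -57534.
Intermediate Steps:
((-8435 + (C(-49) + 6255))/(-12779 - 5653) - 25169) - 32365 = ((-8435 + (-49 + 6255))/(-12779 - 5653) - 25169) - 32365 = ((-8435 + 6206)/(-18432) - 25169) - 32365 = (-2229*(-1/18432) - 25169) - 32365 = (743/6144 - 25169) - 32365 = -154637593/6144 - 32365 = -353488153/6144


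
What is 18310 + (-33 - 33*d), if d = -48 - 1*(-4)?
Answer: 19729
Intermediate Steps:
d = -44 (d = -48 + 4 = -44)
18310 + (-33 - 33*d) = 18310 + (-33 - 33*(-44)) = 18310 + (-33 + 1452) = 18310 + 1419 = 19729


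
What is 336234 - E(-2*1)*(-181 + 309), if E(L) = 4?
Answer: 335722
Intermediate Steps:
336234 - E(-2*1)*(-181 + 309) = 336234 - 4*(-181 + 309) = 336234 - 4*128 = 336234 - 1*512 = 336234 - 512 = 335722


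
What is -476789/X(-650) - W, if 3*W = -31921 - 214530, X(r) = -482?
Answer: 120219749/1446 ≈ 83140.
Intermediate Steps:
W = -246451/3 (W = (-31921 - 214530)/3 = (⅓)*(-246451) = -246451/3 ≈ -82150.)
-476789/X(-650) - W = -476789/(-482) - 1*(-246451/3) = -476789*(-1/482) + 246451/3 = 476789/482 + 246451/3 = 120219749/1446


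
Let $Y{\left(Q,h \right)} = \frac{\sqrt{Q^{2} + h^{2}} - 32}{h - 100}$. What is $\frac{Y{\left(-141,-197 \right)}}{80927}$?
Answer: $\frac{32}{24035319} - \frac{\sqrt{58690}}{24035319} \approx -8.748 \cdot 10^{-6}$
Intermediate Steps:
$Y{\left(Q,h \right)} = \frac{-32 + \sqrt{Q^{2} + h^{2}}}{-100 + h}$
$\frac{Y{\left(-141,-197 \right)}}{80927} = \frac{\frac{1}{-100 - 197} \left(-32 + \sqrt{\left(-141\right)^{2} + \left(-197\right)^{2}}\right)}{80927} = \frac{-32 + \sqrt{19881 + 38809}}{-297} \cdot \frac{1}{80927} = - \frac{-32 + \sqrt{58690}}{297} \cdot \frac{1}{80927} = \left(\frac{32}{297} - \frac{\sqrt{58690}}{297}\right) \frac{1}{80927} = \frac{32}{24035319} - \frac{\sqrt{58690}}{24035319}$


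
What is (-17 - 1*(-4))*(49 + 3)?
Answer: -676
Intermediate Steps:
(-17 - 1*(-4))*(49 + 3) = (-17 + 4)*52 = -13*52 = -676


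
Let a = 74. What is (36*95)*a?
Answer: 253080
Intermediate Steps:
(36*95)*a = (36*95)*74 = 3420*74 = 253080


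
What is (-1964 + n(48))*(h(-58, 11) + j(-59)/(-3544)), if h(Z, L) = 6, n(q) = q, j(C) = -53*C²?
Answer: -98557603/886 ≈ -1.1124e+5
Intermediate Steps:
(-1964 + n(48))*(h(-58, 11) + j(-59)/(-3544)) = (-1964 + 48)*(6 - 53*(-59)²/(-3544)) = -1916*(6 - 53*3481*(-1/3544)) = -1916*(6 - 184493*(-1/3544)) = -1916*(6 + 184493/3544) = -1916*205757/3544 = -98557603/886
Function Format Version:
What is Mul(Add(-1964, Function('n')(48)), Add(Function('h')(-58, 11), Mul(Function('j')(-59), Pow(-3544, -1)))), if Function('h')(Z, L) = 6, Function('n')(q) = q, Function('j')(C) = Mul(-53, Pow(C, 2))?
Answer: Rational(-98557603, 886) ≈ -1.1124e+5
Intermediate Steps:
Mul(Add(-1964, Function('n')(48)), Add(Function('h')(-58, 11), Mul(Function('j')(-59), Pow(-3544, -1)))) = Mul(Add(-1964, 48), Add(6, Mul(Mul(-53, Pow(-59, 2)), Pow(-3544, -1)))) = Mul(-1916, Add(6, Mul(Mul(-53, 3481), Rational(-1, 3544)))) = Mul(-1916, Add(6, Mul(-184493, Rational(-1, 3544)))) = Mul(-1916, Add(6, Rational(184493, 3544))) = Mul(-1916, Rational(205757, 3544)) = Rational(-98557603, 886)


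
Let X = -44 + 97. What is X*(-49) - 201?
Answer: -2798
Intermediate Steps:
X = 53
X*(-49) - 201 = 53*(-49) - 201 = -2597 - 201 = -2798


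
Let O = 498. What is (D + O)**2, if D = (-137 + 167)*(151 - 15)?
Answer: 20958084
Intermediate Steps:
D = 4080 (D = 30*136 = 4080)
(D + O)**2 = (4080 + 498)**2 = 4578**2 = 20958084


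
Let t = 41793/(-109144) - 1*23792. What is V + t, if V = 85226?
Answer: 6705110703/109144 ≈ 61434.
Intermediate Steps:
t = -2596795841/109144 (t = 41793*(-1/109144) - 23792 = -41793/109144 - 23792 = -2596795841/109144 ≈ -23792.)
V + t = 85226 - 2596795841/109144 = 6705110703/109144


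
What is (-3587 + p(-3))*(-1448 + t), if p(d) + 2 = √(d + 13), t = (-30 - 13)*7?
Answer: 6277161 - 1749*√10 ≈ 6.2716e+6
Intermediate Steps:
t = -301 (t = -43*7 = -301)
p(d) = -2 + √(13 + d) (p(d) = -2 + √(d + 13) = -2 + √(13 + d))
(-3587 + p(-3))*(-1448 + t) = (-3587 + (-2 + √(13 - 3)))*(-1448 - 301) = (-3587 + (-2 + √10))*(-1749) = (-3589 + √10)*(-1749) = 6277161 - 1749*√10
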